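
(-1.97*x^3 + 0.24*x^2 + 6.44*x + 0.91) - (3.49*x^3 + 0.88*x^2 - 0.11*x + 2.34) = -5.46*x^3 - 0.64*x^2 + 6.55*x - 1.43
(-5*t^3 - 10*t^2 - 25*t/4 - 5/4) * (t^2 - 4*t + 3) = -5*t^5 + 10*t^4 + 75*t^3/4 - 25*t^2/4 - 55*t/4 - 15/4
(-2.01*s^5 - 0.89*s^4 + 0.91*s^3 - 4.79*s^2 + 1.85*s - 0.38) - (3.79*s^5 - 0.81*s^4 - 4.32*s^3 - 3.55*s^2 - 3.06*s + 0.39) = -5.8*s^5 - 0.08*s^4 + 5.23*s^3 - 1.24*s^2 + 4.91*s - 0.77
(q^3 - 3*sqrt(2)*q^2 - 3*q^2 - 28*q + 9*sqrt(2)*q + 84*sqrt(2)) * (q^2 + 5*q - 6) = q^5 - 3*sqrt(2)*q^4 + 2*q^4 - 49*q^3 - 6*sqrt(2)*q^3 - 122*q^2 + 147*sqrt(2)*q^2 + 168*q + 366*sqrt(2)*q - 504*sqrt(2)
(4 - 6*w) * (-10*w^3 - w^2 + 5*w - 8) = 60*w^4 - 34*w^3 - 34*w^2 + 68*w - 32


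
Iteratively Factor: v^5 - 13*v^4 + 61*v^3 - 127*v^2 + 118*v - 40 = (v - 4)*(v^4 - 9*v^3 + 25*v^2 - 27*v + 10) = (v - 4)*(v - 1)*(v^3 - 8*v^2 + 17*v - 10) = (v - 4)*(v - 1)^2*(v^2 - 7*v + 10) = (v - 4)*(v - 2)*(v - 1)^2*(v - 5)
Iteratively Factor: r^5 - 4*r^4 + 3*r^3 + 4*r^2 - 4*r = (r + 1)*(r^4 - 5*r^3 + 8*r^2 - 4*r) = (r - 2)*(r + 1)*(r^3 - 3*r^2 + 2*r) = (r - 2)^2*(r + 1)*(r^2 - r) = r*(r - 2)^2*(r + 1)*(r - 1)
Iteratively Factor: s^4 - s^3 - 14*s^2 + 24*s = (s - 2)*(s^3 + s^2 - 12*s) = s*(s - 2)*(s^2 + s - 12) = s*(s - 2)*(s + 4)*(s - 3)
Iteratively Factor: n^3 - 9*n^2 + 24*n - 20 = (n - 2)*(n^2 - 7*n + 10) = (n - 5)*(n - 2)*(n - 2)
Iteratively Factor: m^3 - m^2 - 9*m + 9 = (m - 1)*(m^2 - 9) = (m - 1)*(m + 3)*(m - 3)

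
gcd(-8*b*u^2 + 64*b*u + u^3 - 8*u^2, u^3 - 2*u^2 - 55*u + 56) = u - 8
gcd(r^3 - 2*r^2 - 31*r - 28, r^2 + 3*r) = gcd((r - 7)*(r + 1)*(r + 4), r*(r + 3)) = 1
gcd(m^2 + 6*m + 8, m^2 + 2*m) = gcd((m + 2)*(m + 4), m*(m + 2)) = m + 2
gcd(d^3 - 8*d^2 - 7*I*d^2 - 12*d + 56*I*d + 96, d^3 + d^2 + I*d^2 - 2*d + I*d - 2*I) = 1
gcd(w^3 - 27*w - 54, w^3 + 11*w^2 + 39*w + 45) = w^2 + 6*w + 9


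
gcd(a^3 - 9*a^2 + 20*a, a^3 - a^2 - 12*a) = a^2 - 4*a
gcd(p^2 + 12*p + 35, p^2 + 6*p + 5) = p + 5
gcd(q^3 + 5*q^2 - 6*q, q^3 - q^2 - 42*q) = q^2 + 6*q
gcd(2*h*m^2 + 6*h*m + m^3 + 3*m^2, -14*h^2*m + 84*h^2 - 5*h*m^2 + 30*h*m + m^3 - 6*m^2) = 2*h + m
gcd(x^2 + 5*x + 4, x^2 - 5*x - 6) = x + 1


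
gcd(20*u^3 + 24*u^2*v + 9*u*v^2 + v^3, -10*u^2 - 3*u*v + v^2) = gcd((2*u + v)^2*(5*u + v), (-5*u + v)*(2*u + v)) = 2*u + v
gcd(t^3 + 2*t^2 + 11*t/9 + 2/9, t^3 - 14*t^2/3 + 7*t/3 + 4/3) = t + 1/3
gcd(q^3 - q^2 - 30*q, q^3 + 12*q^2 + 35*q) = q^2 + 5*q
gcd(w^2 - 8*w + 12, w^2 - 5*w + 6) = w - 2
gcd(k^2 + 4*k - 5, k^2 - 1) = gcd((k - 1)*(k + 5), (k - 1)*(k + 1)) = k - 1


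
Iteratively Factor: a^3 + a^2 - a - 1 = (a + 1)*(a^2 - 1) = (a + 1)^2*(a - 1)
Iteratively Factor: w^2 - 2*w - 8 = (w + 2)*(w - 4)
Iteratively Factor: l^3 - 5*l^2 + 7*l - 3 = (l - 3)*(l^2 - 2*l + 1) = (l - 3)*(l - 1)*(l - 1)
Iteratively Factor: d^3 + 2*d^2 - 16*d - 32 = (d + 2)*(d^2 - 16) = (d + 2)*(d + 4)*(d - 4)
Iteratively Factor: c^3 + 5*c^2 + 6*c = (c + 3)*(c^2 + 2*c) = c*(c + 3)*(c + 2)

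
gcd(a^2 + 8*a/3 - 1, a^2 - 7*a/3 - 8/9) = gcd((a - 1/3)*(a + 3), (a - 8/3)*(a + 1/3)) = 1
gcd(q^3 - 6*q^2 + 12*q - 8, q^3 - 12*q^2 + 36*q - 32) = q^2 - 4*q + 4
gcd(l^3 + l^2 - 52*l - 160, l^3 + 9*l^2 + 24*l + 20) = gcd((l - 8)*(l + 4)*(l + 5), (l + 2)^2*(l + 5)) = l + 5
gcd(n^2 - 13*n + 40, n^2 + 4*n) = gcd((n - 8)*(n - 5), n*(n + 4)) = 1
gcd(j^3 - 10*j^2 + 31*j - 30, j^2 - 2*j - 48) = 1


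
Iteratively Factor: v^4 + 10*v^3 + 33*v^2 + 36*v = (v + 3)*(v^3 + 7*v^2 + 12*v) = v*(v + 3)*(v^2 + 7*v + 12) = v*(v + 3)*(v + 4)*(v + 3)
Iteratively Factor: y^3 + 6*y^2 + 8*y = (y)*(y^2 + 6*y + 8) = y*(y + 4)*(y + 2)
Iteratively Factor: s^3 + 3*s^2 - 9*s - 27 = (s + 3)*(s^2 - 9) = (s + 3)^2*(s - 3)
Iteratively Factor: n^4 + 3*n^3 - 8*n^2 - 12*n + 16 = (n - 2)*(n^3 + 5*n^2 + 2*n - 8) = (n - 2)*(n + 2)*(n^2 + 3*n - 4) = (n - 2)*(n + 2)*(n + 4)*(n - 1)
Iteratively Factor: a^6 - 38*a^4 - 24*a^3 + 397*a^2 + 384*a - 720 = (a - 5)*(a^5 + 5*a^4 - 13*a^3 - 89*a^2 - 48*a + 144) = (a - 5)*(a + 4)*(a^4 + a^3 - 17*a^2 - 21*a + 36) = (a - 5)*(a - 4)*(a + 4)*(a^3 + 5*a^2 + 3*a - 9) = (a - 5)*(a - 4)*(a + 3)*(a + 4)*(a^2 + 2*a - 3) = (a - 5)*(a - 4)*(a + 3)^2*(a + 4)*(a - 1)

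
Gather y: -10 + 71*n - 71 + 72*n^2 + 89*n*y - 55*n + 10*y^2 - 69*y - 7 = 72*n^2 + 16*n + 10*y^2 + y*(89*n - 69) - 88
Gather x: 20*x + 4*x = 24*x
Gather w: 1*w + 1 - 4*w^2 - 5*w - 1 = -4*w^2 - 4*w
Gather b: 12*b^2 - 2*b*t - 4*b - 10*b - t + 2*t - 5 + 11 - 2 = 12*b^2 + b*(-2*t - 14) + t + 4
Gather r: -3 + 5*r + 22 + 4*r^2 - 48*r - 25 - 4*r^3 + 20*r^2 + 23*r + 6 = -4*r^3 + 24*r^2 - 20*r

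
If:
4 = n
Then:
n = 4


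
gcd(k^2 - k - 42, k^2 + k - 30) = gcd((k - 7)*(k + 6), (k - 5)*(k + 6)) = k + 6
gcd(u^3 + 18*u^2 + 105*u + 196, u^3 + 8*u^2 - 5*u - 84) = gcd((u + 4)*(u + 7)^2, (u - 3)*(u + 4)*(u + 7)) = u^2 + 11*u + 28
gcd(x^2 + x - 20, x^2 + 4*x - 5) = x + 5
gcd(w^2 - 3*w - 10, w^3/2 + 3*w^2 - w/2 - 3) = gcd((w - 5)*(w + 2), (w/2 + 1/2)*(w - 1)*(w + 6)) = 1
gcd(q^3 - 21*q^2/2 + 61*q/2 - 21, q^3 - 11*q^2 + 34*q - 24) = q^2 - 7*q + 6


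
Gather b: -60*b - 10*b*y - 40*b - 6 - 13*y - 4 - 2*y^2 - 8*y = b*(-10*y - 100) - 2*y^2 - 21*y - 10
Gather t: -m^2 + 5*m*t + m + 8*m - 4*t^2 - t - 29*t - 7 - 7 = -m^2 + 9*m - 4*t^2 + t*(5*m - 30) - 14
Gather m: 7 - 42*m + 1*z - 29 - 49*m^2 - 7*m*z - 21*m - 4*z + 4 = -49*m^2 + m*(-7*z - 63) - 3*z - 18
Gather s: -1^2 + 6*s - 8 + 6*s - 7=12*s - 16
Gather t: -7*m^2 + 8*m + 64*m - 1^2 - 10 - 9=-7*m^2 + 72*m - 20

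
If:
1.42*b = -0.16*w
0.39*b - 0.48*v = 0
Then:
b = -0.112676056338028*w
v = -0.0915492957746479*w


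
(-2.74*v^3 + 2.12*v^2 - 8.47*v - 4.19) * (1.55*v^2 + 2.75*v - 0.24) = -4.247*v^5 - 4.249*v^4 - 6.6409*v^3 - 30.2958*v^2 - 9.4897*v + 1.0056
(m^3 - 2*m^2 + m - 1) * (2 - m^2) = -m^5 + 2*m^4 + m^3 - 3*m^2 + 2*m - 2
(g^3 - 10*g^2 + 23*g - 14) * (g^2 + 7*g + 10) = g^5 - 3*g^4 - 37*g^3 + 47*g^2 + 132*g - 140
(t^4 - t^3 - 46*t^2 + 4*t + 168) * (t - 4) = t^5 - 5*t^4 - 42*t^3 + 188*t^2 + 152*t - 672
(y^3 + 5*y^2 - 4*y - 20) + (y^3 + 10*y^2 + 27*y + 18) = 2*y^3 + 15*y^2 + 23*y - 2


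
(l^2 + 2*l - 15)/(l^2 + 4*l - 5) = (l - 3)/(l - 1)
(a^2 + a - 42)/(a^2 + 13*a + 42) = (a - 6)/(a + 6)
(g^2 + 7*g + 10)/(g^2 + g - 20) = (g + 2)/(g - 4)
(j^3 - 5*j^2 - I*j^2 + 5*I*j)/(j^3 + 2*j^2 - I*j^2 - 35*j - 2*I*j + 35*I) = j/(j + 7)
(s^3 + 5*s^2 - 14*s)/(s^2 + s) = (s^2 + 5*s - 14)/(s + 1)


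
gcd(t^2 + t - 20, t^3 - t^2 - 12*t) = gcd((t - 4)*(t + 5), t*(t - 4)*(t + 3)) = t - 4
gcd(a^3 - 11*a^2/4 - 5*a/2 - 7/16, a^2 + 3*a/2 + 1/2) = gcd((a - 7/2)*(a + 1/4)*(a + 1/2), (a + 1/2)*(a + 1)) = a + 1/2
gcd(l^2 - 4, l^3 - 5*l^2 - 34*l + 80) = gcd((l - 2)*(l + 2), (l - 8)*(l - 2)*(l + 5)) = l - 2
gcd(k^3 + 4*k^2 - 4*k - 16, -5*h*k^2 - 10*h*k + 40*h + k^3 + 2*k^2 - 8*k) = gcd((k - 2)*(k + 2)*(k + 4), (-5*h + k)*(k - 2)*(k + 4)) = k^2 + 2*k - 8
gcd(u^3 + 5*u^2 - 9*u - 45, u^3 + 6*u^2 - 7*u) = 1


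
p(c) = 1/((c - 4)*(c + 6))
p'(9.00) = 0.00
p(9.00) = 0.01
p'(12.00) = 0.00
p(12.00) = 0.01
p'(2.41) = -0.04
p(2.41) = -0.07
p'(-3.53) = 0.01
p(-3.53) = -0.05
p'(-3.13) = 0.01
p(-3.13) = -0.05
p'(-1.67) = 0.00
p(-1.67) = -0.04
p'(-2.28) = 0.00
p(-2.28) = -0.04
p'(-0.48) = -0.00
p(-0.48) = -0.04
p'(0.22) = -0.00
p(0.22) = -0.04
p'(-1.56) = 0.00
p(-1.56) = -0.04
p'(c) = -1/((c - 4)*(c + 6)^2) - 1/((c - 4)^2*(c + 6)) = 2*(-c - 1)/(c^4 + 4*c^3 - 44*c^2 - 96*c + 576)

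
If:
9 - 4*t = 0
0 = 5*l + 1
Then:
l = -1/5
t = 9/4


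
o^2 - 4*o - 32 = (o - 8)*(o + 4)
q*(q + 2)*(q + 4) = q^3 + 6*q^2 + 8*q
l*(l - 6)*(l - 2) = l^3 - 8*l^2 + 12*l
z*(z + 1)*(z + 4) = z^3 + 5*z^2 + 4*z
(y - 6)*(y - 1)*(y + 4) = y^3 - 3*y^2 - 22*y + 24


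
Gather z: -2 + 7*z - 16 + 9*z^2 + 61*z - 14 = 9*z^2 + 68*z - 32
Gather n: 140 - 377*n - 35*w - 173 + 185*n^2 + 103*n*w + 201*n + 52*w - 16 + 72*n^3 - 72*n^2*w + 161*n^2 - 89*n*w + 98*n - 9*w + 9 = 72*n^3 + n^2*(346 - 72*w) + n*(14*w - 78) + 8*w - 40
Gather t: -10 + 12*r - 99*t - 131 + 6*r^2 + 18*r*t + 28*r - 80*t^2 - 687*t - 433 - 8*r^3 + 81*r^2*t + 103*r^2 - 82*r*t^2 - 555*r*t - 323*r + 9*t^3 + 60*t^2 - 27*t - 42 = -8*r^3 + 109*r^2 - 283*r + 9*t^3 + t^2*(-82*r - 20) + t*(81*r^2 - 537*r - 813) - 616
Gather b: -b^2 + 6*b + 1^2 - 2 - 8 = -b^2 + 6*b - 9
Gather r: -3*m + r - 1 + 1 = -3*m + r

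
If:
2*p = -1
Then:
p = -1/2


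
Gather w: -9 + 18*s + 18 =18*s + 9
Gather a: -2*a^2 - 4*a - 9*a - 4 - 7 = -2*a^2 - 13*a - 11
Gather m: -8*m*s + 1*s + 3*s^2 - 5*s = -8*m*s + 3*s^2 - 4*s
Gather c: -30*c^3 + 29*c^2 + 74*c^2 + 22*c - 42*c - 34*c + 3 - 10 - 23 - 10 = -30*c^3 + 103*c^2 - 54*c - 40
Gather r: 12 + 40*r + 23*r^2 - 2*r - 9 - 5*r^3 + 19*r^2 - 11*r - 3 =-5*r^3 + 42*r^2 + 27*r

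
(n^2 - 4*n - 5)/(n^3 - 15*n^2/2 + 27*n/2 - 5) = 2*(n + 1)/(2*n^2 - 5*n + 2)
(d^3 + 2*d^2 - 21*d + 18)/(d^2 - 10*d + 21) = (d^2 + 5*d - 6)/(d - 7)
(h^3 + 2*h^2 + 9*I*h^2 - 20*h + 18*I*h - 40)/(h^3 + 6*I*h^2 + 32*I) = (h^2 + h*(2 + 5*I) + 10*I)/(h^2 + 2*I*h + 8)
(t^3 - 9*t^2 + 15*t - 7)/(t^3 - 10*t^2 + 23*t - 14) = (t - 1)/(t - 2)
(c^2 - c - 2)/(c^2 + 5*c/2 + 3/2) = 2*(c - 2)/(2*c + 3)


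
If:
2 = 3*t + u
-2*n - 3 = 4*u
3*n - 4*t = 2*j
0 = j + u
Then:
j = 43/16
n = 31/8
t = 25/16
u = -43/16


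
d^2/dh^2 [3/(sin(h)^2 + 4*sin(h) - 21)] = 6*(-2*sin(h)^4 - 6*sin(h)^3 - 47*sin(h)^2 - 30*sin(h) + 37)/(sin(h)^2 + 4*sin(h) - 21)^3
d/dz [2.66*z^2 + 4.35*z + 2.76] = 5.32*z + 4.35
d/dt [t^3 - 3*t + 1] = 3*t^2 - 3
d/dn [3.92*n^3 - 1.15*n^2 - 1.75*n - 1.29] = 11.76*n^2 - 2.3*n - 1.75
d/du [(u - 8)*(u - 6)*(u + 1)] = 3*u^2 - 26*u + 34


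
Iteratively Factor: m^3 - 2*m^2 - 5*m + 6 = (m - 3)*(m^2 + m - 2) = (m - 3)*(m + 2)*(m - 1)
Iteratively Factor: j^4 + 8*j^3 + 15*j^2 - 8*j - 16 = (j + 4)*(j^3 + 4*j^2 - j - 4) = (j + 1)*(j + 4)*(j^2 + 3*j - 4) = (j - 1)*(j + 1)*(j + 4)*(j + 4)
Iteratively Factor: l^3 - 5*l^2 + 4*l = (l - 4)*(l^2 - l) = l*(l - 4)*(l - 1)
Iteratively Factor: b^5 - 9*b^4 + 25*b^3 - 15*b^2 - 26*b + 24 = (b - 3)*(b^4 - 6*b^3 + 7*b^2 + 6*b - 8) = (b - 3)*(b - 2)*(b^3 - 4*b^2 - b + 4) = (b - 4)*(b - 3)*(b - 2)*(b^2 - 1) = (b - 4)*(b - 3)*(b - 2)*(b - 1)*(b + 1)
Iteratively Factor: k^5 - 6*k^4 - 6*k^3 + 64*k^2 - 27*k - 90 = (k + 1)*(k^4 - 7*k^3 + k^2 + 63*k - 90) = (k - 2)*(k + 1)*(k^3 - 5*k^2 - 9*k + 45) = (k - 3)*(k - 2)*(k + 1)*(k^2 - 2*k - 15) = (k - 5)*(k - 3)*(k - 2)*(k + 1)*(k + 3)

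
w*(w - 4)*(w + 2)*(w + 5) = w^4 + 3*w^3 - 18*w^2 - 40*w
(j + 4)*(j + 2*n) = j^2 + 2*j*n + 4*j + 8*n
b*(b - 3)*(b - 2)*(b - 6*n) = b^4 - 6*b^3*n - 5*b^3 + 30*b^2*n + 6*b^2 - 36*b*n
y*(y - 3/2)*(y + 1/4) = y^3 - 5*y^2/4 - 3*y/8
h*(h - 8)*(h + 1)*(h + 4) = h^4 - 3*h^3 - 36*h^2 - 32*h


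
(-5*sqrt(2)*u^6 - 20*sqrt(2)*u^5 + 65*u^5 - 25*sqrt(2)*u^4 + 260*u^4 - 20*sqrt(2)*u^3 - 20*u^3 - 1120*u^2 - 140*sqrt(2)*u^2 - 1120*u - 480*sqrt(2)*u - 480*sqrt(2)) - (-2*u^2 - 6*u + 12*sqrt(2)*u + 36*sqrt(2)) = -5*sqrt(2)*u^6 - 20*sqrt(2)*u^5 + 65*u^5 - 25*sqrt(2)*u^4 + 260*u^4 - 20*sqrt(2)*u^3 - 20*u^3 - 1118*u^2 - 140*sqrt(2)*u^2 - 1114*u - 492*sqrt(2)*u - 516*sqrt(2)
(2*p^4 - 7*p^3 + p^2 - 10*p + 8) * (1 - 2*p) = -4*p^5 + 16*p^4 - 9*p^3 + 21*p^2 - 26*p + 8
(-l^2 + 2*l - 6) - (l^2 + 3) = -2*l^2 + 2*l - 9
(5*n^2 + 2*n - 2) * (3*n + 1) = 15*n^3 + 11*n^2 - 4*n - 2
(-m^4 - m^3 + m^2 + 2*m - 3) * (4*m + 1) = -4*m^5 - 5*m^4 + 3*m^3 + 9*m^2 - 10*m - 3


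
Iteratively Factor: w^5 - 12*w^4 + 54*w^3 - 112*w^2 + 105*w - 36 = (w - 3)*(w^4 - 9*w^3 + 27*w^2 - 31*w + 12) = (w - 3)*(w - 1)*(w^3 - 8*w^2 + 19*w - 12) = (w - 3)*(w - 1)^2*(w^2 - 7*w + 12) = (w - 4)*(w - 3)*(w - 1)^2*(w - 3)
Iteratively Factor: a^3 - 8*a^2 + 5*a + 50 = (a - 5)*(a^2 - 3*a - 10) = (a - 5)^2*(a + 2)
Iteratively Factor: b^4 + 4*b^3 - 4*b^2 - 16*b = (b)*(b^3 + 4*b^2 - 4*b - 16) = b*(b - 2)*(b^2 + 6*b + 8) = b*(b - 2)*(b + 2)*(b + 4)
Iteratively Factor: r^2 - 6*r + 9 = (r - 3)*(r - 3)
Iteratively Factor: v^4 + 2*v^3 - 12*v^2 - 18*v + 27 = (v + 3)*(v^3 - v^2 - 9*v + 9) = (v - 1)*(v + 3)*(v^2 - 9) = (v - 3)*(v - 1)*(v + 3)*(v + 3)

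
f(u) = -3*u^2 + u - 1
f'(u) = 1 - 6*u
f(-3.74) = -46.70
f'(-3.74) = 23.44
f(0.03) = -0.97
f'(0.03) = 0.82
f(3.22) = -28.89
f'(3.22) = -18.32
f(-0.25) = -1.44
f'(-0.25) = 2.50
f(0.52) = -1.29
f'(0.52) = -2.12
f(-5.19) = -87.00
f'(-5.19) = 32.14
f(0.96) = -2.80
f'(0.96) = -4.76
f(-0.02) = -1.02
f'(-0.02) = 1.12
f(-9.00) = -253.00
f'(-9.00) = 55.00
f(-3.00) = -31.00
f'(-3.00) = 19.00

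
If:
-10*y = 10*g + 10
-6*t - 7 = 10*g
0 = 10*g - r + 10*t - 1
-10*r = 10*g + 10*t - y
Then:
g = -412/217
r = -2/217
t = 867/434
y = 195/217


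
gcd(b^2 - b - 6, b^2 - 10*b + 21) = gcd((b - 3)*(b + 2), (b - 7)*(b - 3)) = b - 3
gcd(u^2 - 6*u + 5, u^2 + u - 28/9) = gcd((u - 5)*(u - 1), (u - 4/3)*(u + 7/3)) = 1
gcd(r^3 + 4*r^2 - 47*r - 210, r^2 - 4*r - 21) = r - 7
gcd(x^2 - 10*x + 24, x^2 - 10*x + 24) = x^2 - 10*x + 24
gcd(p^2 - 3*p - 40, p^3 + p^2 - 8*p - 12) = 1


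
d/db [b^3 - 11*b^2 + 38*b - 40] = 3*b^2 - 22*b + 38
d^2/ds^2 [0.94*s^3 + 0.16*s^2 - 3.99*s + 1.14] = 5.64*s + 0.32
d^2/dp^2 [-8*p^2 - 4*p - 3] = -16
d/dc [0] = 0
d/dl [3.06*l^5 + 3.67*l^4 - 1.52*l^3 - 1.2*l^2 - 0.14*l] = 15.3*l^4 + 14.68*l^3 - 4.56*l^2 - 2.4*l - 0.14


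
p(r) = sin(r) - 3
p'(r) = cos(r)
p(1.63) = -2.00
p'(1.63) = -0.06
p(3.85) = -3.65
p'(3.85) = -0.76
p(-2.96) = -3.18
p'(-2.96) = -0.98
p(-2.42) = -3.66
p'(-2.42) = -0.75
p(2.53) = -2.43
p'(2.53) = -0.82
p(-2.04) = -3.89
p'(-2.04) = -0.45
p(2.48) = -2.39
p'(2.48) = -0.79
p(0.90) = -2.22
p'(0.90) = 0.62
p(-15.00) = -3.65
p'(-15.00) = -0.76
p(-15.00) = -3.65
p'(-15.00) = -0.76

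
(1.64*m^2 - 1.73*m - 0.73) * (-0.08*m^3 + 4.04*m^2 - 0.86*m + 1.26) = -0.1312*m^5 + 6.764*m^4 - 8.3412*m^3 + 0.605*m^2 - 1.552*m - 0.9198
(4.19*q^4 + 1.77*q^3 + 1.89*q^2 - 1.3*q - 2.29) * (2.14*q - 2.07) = 8.9666*q^5 - 4.8855*q^4 + 0.3807*q^3 - 6.6943*q^2 - 2.2096*q + 4.7403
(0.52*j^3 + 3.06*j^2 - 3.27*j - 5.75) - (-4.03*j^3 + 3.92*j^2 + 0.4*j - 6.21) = 4.55*j^3 - 0.86*j^2 - 3.67*j + 0.46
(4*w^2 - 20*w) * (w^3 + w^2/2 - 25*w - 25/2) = 4*w^5 - 18*w^4 - 110*w^3 + 450*w^2 + 250*w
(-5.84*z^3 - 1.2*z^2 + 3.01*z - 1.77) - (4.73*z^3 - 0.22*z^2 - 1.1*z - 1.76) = -10.57*z^3 - 0.98*z^2 + 4.11*z - 0.01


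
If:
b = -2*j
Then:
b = -2*j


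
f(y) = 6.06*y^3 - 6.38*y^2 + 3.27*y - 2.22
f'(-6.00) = 734.31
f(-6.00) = -1560.48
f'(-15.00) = 4285.17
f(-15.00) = -21939.27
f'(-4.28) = 390.91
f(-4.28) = -608.21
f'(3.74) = 209.84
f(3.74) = 237.79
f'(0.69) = 3.12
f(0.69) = -1.01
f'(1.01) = 8.93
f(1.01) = 0.82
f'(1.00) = 8.69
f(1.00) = 0.73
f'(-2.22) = 121.20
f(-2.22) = -107.23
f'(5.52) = 486.79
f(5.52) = 840.70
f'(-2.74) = 174.72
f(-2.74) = -183.74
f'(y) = 18.18*y^2 - 12.76*y + 3.27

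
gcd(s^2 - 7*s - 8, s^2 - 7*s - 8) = s^2 - 7*s - 8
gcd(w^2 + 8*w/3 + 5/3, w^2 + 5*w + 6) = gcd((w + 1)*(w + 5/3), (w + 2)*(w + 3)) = 1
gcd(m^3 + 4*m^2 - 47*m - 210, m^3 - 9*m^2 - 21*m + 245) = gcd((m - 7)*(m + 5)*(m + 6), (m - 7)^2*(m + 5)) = m^2 - 2*m - 35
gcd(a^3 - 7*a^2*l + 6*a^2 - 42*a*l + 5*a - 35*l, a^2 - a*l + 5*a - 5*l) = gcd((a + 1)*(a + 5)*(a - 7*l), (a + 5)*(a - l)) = a + 5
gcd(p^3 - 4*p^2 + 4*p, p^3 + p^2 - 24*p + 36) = p - 2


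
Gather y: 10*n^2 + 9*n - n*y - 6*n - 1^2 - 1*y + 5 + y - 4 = 10*n^2 - n*y + 3*n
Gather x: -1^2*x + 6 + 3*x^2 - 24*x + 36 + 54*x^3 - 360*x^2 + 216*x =54*x^3 - 357*x^2 + 191*x + 42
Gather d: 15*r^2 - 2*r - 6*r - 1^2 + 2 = 15*r^2 - 8*r + 1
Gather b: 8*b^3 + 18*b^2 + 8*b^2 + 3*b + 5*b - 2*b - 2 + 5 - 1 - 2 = 8*b^3 + 26*b^2 + 6*b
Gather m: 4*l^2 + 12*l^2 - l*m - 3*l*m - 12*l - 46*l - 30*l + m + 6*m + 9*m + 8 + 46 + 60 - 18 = 16*l^2 - 88*l + m*(16 - 4*l) + 96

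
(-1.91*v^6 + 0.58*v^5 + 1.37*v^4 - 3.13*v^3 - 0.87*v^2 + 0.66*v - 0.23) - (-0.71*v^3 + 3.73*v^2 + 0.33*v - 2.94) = -1.91*v^6 + 0.58*v^5 + 1.37*v^4 - 2.42*v^3 - 4.6*v^2 + 0.33*v + 2.71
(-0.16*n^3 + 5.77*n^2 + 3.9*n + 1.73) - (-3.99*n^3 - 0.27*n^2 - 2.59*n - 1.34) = 3.83*n^3 + 6.04*n^2 + 6.49*n + 3.07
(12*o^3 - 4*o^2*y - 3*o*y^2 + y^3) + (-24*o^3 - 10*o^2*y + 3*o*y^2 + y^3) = -12*o^3 - 14*o^2*y + 2*y^3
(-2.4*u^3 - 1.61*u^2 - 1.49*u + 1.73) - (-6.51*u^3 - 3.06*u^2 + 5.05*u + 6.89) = 4.11*u^3 + 1.45*u^2 - 6.54*u - 5.16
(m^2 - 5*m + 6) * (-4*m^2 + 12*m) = -4*m^4 + 32*m^3 - 84*m^2 + 72*m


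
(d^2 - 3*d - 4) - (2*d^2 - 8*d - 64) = -d^2 + 5*d + 60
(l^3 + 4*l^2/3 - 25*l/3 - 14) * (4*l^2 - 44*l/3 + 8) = 4*l^5 - 28*l^4/3 - 404*l^3/9 + 692*l^2/9 + 416*l/3 - 112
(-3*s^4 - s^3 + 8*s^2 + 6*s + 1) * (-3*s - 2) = 9*s^5 + 9*s^4 - 22*s^3 - 34*s^2 - 15*s - 2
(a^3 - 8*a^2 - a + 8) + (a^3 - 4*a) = 2*a^3 - 8*a^2 - 5*a + 8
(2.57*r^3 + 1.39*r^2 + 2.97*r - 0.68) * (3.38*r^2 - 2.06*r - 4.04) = 8.6866*r^5 - 0.596*r^4 - 3.2076*r^3 - 14.0322*r^2 - 10.598*r + 2.7472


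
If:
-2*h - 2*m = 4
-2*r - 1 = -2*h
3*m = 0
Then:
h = -2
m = 0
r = -5/2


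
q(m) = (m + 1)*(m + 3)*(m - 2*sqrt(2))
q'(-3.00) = 11.66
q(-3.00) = 0.00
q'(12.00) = 451.80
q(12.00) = 1788.46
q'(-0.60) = -8.64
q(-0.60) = -3.29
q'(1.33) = 0.11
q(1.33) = -15.12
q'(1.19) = -1.28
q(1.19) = -15.03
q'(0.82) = -4.38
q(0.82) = -13.96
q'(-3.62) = 22.52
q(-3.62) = -10.47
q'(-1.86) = -2.29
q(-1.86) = 4.60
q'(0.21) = -7.69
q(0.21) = -10.17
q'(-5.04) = 56.08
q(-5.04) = -64.85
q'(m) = (m + 1)*(m + 3) + (m + 1)*(m - 2*sqrt(2)) + (m + 3)*(m - 2*sqrt(2)) = 3*m^2 - 4*sqrt(2)*m + 8*m - 8*sqrt(2) + 3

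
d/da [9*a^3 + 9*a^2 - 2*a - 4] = 27*a^2 + 18*a - 2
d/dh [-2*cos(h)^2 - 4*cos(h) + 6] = 4*(cos(h) + 1)*sin(h)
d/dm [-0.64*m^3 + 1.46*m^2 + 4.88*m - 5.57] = -1.92*m^2 + 2.92*m + 4.88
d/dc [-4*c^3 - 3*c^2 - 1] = 6*c*(-2*c - 1)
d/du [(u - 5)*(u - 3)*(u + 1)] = 3*u^2 - 14*u + 7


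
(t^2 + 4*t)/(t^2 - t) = (t + 4)/(t - 1)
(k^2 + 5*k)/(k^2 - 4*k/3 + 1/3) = 3*k*(k + 5)/(3*k^2 - 4*k + 1)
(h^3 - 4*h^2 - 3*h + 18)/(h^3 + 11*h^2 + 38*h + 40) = (h^2 - 6*h + 9)/(h^2 + 9*h + 20)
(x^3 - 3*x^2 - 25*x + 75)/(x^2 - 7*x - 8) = (-x^3 + 3*x^2 + 25*x - 75)/(-x^2 + 7*x + 8)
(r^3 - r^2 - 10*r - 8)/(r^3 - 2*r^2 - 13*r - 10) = (r - 4)/(r - 5)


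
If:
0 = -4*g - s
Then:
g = -s/4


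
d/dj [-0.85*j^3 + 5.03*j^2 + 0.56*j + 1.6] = -2.55*j^2 + 10.06*j + 0.56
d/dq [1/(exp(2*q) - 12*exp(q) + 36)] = 2*(6 - exp(q))*exp(q)/(exp(2*q) - 12*exp(q) + 36)^2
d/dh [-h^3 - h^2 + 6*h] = -3*h^2 - 2*h + 6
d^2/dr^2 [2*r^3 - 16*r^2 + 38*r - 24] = 12*r - 32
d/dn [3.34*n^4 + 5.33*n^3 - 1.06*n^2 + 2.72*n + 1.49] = 13.36*n^3 + 15.99*n^2 - 2.12*n + 2.72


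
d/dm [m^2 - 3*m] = 2*m - 3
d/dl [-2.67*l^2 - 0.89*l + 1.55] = -5.34*l - 0.89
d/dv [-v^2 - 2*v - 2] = -2*v - 2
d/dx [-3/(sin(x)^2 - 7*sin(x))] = 3*(2*sin(x) - 7)*cos(x)/((sin(x) - 7)^2*sin(x)^2)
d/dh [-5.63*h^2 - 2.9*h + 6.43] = -11.26*h - 2.9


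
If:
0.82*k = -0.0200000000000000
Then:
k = -0.02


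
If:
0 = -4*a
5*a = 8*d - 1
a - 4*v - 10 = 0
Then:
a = 0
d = 1/8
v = -5/2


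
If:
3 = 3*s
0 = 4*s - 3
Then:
No Solution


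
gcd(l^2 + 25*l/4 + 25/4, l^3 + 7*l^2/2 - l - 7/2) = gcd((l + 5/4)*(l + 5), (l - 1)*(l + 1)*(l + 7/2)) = 1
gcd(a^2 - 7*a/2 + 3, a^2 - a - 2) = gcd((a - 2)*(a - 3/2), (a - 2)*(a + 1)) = a - 2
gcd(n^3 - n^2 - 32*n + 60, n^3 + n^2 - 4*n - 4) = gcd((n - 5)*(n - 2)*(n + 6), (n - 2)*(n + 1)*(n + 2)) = n - 2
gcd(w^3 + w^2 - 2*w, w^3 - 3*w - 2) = 1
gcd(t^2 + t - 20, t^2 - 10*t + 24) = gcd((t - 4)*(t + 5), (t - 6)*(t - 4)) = t - 4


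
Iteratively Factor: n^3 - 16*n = (n)*(n^2 - 16) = n*(n - 4)*(n + 4)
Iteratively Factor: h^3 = (h)*(h^2) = h^2*(h)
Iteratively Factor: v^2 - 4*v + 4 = (v - 2)*(v - 2)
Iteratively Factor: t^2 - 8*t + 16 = (t - 4)*(t - 4)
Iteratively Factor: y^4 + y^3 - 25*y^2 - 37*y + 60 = (y - 1)*(y^3 + 2*y^2 - 23*y - 60) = (y - 1)*(y + 3)*(y^2 - y - 20) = (y - 1)*(y + 3)*(y + 4)*(y - 5)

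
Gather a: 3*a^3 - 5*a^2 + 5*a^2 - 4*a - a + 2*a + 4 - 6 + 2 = 3*a^3 - 3*a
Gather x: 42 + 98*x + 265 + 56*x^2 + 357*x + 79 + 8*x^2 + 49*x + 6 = 64*x^2 + 504*x + 392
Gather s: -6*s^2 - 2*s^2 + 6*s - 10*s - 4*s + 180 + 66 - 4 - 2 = -8*s^2 - 8*s + 240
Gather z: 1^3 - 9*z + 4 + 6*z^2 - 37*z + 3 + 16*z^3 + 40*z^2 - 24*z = 16*z^3 + 46*z^2 - 70*z + 8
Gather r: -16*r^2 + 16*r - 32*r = -16*r^2 - 16*r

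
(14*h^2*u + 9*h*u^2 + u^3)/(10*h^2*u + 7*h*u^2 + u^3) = (7*h + u)/(5*h + u)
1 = 1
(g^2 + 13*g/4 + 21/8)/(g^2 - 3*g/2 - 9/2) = (g + 7/4)/(g - 3)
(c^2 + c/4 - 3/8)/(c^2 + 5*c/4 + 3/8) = (2*c - 1)/(2*c + 1)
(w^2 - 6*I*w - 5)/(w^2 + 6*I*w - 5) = (w^2 - 6*I*w - 5)/(w^2 + 6*I*w - 5)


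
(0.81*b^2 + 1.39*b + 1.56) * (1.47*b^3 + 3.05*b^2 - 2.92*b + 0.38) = 1.1907*b^5 + 4.5138*b^4 + 4.1675*b^3 + 1.007*b^2 - 4.027*b + 0.5928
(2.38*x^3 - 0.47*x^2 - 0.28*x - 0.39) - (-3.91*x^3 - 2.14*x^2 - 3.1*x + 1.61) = 6.29*x^3 + 1.67*x^2 + 2.82*x - 2.0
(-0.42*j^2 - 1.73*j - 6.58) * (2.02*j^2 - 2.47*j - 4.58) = -0.8484*j^4 - 2.4572*j^3 - 7.0949*j^2 + 24.176*j + 30.1364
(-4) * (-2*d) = 8*d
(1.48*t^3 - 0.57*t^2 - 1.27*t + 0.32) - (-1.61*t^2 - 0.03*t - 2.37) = 1.48*t^3 + 1.04*t^2 - 1.24*t + 2.69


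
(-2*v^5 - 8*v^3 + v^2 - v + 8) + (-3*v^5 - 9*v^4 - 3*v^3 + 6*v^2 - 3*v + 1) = -5*v^5 - 9*v^4 - 11*v^3 + 7*v^2 - 4*v + 9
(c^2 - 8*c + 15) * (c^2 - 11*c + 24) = c^4 - 19*c^3 + 127*c^2 - 357*c + 360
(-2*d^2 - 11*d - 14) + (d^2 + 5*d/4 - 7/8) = -d^2 - 39*d/4 - 119/8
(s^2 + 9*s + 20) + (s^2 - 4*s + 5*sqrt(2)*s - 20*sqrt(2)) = 2*s^2 + 5*s + 5*sqrt(2)*s - 20*sqrt(2) + 20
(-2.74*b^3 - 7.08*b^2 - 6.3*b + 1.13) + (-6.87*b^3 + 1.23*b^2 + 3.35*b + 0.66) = -9.61*b^3 - 5.85*b^2 - 2.95*b + 1.79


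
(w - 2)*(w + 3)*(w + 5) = w^3 + 6*w^2 - w - 30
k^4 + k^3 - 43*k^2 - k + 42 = (k - 6)*(k - 1)*(k + 1)*(k + 7)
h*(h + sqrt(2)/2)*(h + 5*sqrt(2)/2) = h^3 + 3*sqrt(2)*h^2 + 5*h/2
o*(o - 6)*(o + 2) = o^3 - 4*o^2 - 12*o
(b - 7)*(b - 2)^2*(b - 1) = b^4 - 12*b^3 + 43*b^2 - 60*b + 28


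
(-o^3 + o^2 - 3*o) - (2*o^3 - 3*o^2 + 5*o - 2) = -3*o^3 + 4*o^2 - 8*o + 2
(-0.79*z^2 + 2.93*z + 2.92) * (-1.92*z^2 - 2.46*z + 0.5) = 1.5168*z^4 - 3.6822*z^3 - 13.2092*z^2 - 5.7182*z + 1.46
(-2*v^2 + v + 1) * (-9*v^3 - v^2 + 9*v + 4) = 18*v^5 - 7*v^4 - 28*v^3 + 13*v + 4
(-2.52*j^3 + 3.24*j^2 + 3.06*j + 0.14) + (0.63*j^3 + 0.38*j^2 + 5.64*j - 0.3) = -1.89*j^3 + 3.62*j^2 + 8.7*j - 0.16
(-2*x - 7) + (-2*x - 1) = -4*x - 8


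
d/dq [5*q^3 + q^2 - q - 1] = 15*q^2 + 2*q - 1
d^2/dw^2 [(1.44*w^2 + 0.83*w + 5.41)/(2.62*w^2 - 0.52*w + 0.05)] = (15.318616*w^3 + 221.686584*w^2 - 44.875884*w + 1.558668)/(17.984728*w^6 - 10.708464*w^5 + 3.155004*w^4 - 0.549328*w^3 + 0.06021*w^2 - 0.0039*w + 0.000125)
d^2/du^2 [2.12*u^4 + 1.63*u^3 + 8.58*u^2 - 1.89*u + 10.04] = 25.44*u^2 + 9.78*u + 17.16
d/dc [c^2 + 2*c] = 2*c + 2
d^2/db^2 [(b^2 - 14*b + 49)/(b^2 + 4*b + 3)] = 4*(-9*b^3 + 69*b^2 + 357*b + 407)/(b^6 + 12*b^5 + 57*b^4 + 136*b^3 + 171*b^2 + 108*b + 27)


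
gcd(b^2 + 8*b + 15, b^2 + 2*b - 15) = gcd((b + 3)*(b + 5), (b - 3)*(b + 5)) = b + 5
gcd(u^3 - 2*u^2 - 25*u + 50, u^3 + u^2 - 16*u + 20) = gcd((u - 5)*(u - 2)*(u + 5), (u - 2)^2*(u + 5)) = u^2 + 3*u - 10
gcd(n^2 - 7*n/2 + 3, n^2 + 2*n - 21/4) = n - 3/2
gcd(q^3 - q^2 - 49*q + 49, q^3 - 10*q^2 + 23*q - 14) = q^2 - 8*q + 7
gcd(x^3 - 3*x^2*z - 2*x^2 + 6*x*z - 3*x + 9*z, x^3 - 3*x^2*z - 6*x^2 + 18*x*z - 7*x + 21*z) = x^2 - 3*x*z + x - 3*z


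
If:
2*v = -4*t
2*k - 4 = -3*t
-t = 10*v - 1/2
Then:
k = 155/76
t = -1/38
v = 1/19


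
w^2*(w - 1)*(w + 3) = w^4 + 2*w^3 - 3*w^2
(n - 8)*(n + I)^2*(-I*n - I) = -I*n^4 + 2*n^3 + 7*I*n^3 - 14*n^2 + 9*I*n^2 - 16*n - 7*I*n - 8*I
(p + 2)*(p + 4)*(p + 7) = p^3 + 13*p^2 + 50*p + 56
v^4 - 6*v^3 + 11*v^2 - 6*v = v*(v - 3)*(v - 2)*(v - 1)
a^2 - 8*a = a*(a - 8)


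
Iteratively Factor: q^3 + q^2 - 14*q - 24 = (q + 2)*(q^2 - q - 12) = (q - 4)*(q + 2)*(q + 3)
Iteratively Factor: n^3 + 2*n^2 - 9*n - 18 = (n - 3)*(n^2 + 5*n + 6) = (n - 3)*(n + 3)*(n + 2)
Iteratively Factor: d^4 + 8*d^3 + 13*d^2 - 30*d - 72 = (d - 2)*(d^3 + 10*d^2 + 33*d + 36) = (d - 2)*(d + 3)*(d^2 + 7*d + 12) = (d - 2)*(d + 3)^2*(d + 4)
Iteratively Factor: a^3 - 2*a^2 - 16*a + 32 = (a + 4)*(a^2 - 6*a + 8) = (a - 2)*(a + 4)*(a - 4)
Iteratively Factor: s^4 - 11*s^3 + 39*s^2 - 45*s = (s - 3)*(s^3 - 8*s^2 + 15*s) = (s - 3)^2*(s^2 - 5*s) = (s - 5)*(s - 3)^2*(s)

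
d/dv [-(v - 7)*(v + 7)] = -2*v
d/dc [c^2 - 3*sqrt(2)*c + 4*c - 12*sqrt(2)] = 2*c - 3*sqrt(2) + 4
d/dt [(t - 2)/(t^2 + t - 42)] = (t^2 + t - (t - 2)*(2*t + 1) - 42)/(t^2 + t - 42)^2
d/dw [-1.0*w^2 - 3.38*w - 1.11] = -2.0*w - 3.38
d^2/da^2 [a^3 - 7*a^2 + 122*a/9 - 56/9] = 6*a - 14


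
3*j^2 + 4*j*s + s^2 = (j + s)*(3*j + s)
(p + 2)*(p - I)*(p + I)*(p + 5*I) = p^4 + 2*p^3 + 5*I*p^3 + p^2 + 10*I*p^2 + 2*p + 5*I*p + 10*I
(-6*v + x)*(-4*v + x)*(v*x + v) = 24*v^3*x + 24*v^3 - 10*v^2*x^2 - 10*v^2*x + v*x^3 + v*x^2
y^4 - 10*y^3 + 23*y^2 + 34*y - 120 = (y - 5)*(y - 4)*(y - 3)*(y + 2)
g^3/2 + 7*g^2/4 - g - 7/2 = (g/2 + sqrt(2)/2)*(g + 7/2)*(g - sqrt(2))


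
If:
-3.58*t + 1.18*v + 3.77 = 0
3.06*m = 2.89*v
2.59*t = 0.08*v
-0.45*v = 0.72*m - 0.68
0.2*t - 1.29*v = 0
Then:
No Solution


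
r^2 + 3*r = r*(r + 3)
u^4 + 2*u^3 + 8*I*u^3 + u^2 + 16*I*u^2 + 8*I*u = u*(u + 8*I)*(-I*u - I)*(I*u + I)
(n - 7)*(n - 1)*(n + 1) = n^3 - 7*n^2 - n + 7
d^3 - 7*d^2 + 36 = (d - 6)*(d - 3)*(d + 2)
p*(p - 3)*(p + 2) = p^3 - p^2 - 6*p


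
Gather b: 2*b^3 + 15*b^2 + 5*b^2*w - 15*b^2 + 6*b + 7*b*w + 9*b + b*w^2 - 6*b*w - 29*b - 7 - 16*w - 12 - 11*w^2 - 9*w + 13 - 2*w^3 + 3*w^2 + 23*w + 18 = 2*b^3 + 5*b^2*w + b*(w^2 + w - 14) - 2*w^3 - 8*w^2 - 2*w + 12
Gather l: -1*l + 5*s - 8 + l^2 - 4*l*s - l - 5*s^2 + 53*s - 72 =l^2 + l*(-4*s - 2) - 5*s^2 + 58*s - 80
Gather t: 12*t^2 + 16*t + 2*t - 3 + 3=12*t^2 + 18*t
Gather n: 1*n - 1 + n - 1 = 2*n - 2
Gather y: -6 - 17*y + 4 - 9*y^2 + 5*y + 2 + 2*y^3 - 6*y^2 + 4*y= 2*y^3 - 15*y^2 - 8*y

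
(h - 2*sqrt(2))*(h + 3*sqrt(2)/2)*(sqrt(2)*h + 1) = sqrt(2)*h^3 - 13*sqrt(2)*h/2 - 6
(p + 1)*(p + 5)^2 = p^3 + 11*p^2 + 35*p + 25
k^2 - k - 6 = (k - 3)*(k + 2)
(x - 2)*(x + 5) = x^2 + 3*x - 10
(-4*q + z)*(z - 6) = -4*q*z + 24*q + z^2 - 6*z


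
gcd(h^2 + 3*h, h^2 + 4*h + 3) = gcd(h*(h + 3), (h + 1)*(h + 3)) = h + 3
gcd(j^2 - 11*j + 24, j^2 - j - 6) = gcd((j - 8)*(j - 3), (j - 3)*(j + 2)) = j - 3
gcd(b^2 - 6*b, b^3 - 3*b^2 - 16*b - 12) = b - 6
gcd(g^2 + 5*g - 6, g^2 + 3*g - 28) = 1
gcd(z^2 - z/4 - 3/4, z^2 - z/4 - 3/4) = z^2 - z/4 - 3/4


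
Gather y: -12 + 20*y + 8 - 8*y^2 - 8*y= -8*y^2 + 12*y - 4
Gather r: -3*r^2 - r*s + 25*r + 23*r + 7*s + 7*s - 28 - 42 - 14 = -3*r^2 + r*(48 - s) + 14*s - 84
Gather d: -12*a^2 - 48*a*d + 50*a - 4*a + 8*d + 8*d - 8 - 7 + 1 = -12*a^2 + 46*a + d*(16 - 48*a) - 14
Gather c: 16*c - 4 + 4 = 16*c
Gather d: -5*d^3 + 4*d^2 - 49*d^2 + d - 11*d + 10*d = -5*d^3 - 45*d^2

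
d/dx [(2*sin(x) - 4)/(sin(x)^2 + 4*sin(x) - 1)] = 2*(4*sin(x) + cos(x)^2 + 6)*cos(x)/(4*sin(x) - cos(x)^2)^2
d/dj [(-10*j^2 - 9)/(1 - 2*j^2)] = -56*j/(2*j^2 - 1)^2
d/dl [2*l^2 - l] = 4*l - 1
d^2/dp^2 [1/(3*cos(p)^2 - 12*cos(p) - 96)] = (4*sin(p)^4 - 146*sin(p)^2 - 113*cos(p) - 3*cos(3*p) + 46)/(3*(sin(p)^2 + 4*cos(p) + 31)^3)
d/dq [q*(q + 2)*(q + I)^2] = (q + I)*(2*q*(q + 2) + q*(q + I) + (q + 2)*(q + I))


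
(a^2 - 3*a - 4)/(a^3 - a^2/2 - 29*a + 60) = 2*(a + 1)/(2*a^2 + 7*a - 30)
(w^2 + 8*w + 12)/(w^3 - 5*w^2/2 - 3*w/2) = 2*(w^2 + 8*w + 12)/(w*(2*w^2 - 5*w - 3))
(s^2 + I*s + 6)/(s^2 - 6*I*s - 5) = (s^2 + I*s + 6)/(s^2 - 6*I*s - 5)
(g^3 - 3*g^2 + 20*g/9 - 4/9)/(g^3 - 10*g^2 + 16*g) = (g^2 - g + 2/9)/(g*(g - 8))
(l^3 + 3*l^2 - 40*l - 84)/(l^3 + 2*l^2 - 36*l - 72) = (l + 7)/(l + 6)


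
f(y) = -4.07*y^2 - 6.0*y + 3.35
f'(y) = -8.14*y - 6.0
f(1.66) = -17.83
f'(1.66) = -19.51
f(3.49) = -67.16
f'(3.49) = -34.41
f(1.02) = -7.00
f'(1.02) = -14.30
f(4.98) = -127.47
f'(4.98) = -46.54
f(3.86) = -80.45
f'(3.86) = -37.42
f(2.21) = -29.79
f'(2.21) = -23.99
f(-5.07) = -70.85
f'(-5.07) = 35.27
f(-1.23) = 4.57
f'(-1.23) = 4.01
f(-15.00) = -822.40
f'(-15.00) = 116.10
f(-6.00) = -107.17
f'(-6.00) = 42.84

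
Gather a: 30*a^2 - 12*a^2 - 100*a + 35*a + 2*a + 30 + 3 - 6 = 18*a^2 - 63*a + 27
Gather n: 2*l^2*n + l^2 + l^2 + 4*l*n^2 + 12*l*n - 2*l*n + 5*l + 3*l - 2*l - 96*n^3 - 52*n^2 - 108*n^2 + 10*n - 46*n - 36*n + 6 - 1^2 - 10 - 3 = 2*l^2 + 6*l - 96*n^3 + n^2*(4*l - 160) + n*(2*l^2 + 10*l - 72) - 8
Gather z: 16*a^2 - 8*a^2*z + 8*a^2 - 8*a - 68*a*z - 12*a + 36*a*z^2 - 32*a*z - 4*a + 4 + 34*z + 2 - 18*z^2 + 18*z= 24*a^2 - 24*a + z^2*(36*a - 18) + z*(-8*a^2 - 100*a + 52) + 6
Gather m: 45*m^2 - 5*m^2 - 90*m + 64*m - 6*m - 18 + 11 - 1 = 40*m^2 - 32*m - 8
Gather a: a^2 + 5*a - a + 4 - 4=a^2 + 4*a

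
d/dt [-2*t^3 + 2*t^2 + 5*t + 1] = -6*t^2 + 4*t + 5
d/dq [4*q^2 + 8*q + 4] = 8*q + 8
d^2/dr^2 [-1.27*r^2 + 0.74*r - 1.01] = -2.54000000000000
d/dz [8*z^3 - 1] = 24*z^2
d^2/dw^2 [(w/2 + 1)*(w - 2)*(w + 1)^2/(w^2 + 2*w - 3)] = (w^6 + 6*w^5 + 3*w^4 - 36*w^3 - 21*w^2 - 42*w - 103)/(w^6 + 6*w^5 + 3*w^4 - 28*w^3 - 9*w^2 + 54*w - 27)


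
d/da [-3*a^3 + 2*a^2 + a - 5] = -9*a^2 + 4*a + 1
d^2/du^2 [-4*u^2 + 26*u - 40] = -8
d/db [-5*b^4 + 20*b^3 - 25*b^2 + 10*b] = -20*b^3 + 60*b^2 - 50*b + 10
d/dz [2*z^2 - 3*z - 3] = 4*z - 3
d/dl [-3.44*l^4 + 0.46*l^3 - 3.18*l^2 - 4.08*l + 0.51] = -13.76*l^3 + 1.38*l^2 - 6.36*l - 4.08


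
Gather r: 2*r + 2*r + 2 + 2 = 4*r + 4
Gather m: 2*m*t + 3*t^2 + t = 2*m*t + 3*t^2 + t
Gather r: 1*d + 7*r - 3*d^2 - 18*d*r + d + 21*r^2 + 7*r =-3*d^2 + 2*d + 21*r^2 + r*(14 - 18*d)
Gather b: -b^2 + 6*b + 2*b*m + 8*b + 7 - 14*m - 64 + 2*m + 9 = -b^2 + b*(2*m + 14) - 12*m - 48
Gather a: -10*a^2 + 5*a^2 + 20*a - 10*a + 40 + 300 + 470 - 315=-5*a^2 + 10*a + 495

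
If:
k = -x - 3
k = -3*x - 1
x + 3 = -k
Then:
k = -4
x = 1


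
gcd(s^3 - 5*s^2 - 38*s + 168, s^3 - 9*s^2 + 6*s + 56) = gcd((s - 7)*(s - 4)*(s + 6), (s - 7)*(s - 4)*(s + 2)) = s^2 - 11*s + 28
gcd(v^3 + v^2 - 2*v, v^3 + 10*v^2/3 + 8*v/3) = v^2 + 2*v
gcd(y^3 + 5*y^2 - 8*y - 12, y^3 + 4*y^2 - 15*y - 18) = y^2 + 7*y + 6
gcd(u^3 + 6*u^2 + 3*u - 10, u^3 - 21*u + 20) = u^2 + 4*u - 5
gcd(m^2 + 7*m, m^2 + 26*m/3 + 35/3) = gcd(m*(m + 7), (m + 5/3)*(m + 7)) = m + 7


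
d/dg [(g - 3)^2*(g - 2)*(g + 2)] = 4*g^3 - 18*g^2 + 10*g + 24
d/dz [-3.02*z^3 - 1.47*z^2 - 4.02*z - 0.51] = -9.06*z^2 - 2.94*z - 4.02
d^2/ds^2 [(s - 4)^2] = 2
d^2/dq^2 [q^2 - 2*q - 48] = 2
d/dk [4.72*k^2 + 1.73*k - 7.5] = 9.44*k + 1.73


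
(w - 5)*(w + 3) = w^2 - 2*w - 15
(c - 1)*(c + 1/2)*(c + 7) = c^3 + 13*c^2/2 - 4*c - 7/2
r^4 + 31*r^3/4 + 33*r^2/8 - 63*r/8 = r*(r - 3/4)*(r + 3/2)*(r + 7)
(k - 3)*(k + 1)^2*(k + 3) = k^4 + 2*k^3 - 8*k^2 - 18*k - 9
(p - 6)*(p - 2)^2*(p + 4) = p^4 - 6*p^3 - 12*p^2 + 88*p - 96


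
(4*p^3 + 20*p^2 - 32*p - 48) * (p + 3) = 4*p^4 + 32*p^3 + 28*p^2 - 144*p - 144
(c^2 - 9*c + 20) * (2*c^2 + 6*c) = 2*c^4 - 12*c^3 - 14*c^2 + 120*c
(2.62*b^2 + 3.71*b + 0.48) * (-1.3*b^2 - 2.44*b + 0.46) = -3.406*b^4 - 11.2158*b^3 - 8.4712*b^2 + 0.5354*b + 0.2208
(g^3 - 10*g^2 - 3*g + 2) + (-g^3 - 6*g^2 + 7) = -16*g^2 - 3*g + 9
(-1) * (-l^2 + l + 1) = l^2 - l - 1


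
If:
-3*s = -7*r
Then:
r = 3*s/7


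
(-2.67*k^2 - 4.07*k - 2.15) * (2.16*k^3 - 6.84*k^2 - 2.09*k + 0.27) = -5.7672*k^5 + 9.4716*k^4 + 28.7751*k^3 + 22.4914*k^2 + 3.3946*k - 0.5805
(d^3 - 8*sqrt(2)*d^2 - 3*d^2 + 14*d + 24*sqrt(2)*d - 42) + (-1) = d^3 - 8*sqrt(2)*d^2 - 3*d^2 + 14*d + 24*sqrt(2)*d - 43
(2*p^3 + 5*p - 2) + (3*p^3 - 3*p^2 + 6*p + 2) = 5*p^3 - 3*p^2 + 11*p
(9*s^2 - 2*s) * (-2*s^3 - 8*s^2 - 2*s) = -18*s^5 - 68*s^4 - 2*s^3 + 4*s^2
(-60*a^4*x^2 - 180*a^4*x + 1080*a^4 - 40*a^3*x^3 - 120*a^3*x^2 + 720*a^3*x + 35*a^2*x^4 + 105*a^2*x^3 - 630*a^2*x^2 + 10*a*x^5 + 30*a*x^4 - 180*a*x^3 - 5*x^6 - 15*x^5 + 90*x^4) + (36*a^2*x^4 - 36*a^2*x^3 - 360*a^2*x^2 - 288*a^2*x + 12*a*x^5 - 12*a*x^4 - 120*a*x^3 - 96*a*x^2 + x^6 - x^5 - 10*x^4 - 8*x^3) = -60*a^4*x^2 - 180*a^4*x + 1080*a^4 - 40*a^3*x^3 - 120*a^3*x^2 + 720*a^3*x + 71*a^2*x^4 + 69*a^2*x^3 - 990*a^2*x^2 - 288*a^2*x + 22*a*x^5 + 18*a*x^4 - 300*a*x^3 - 96*a*x^2 - 4*x^6 - 16*x^5 + 80*x^4 - 8*x^3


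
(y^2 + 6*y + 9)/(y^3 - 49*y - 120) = (y + 3)/(y^2 - 3*y - 40)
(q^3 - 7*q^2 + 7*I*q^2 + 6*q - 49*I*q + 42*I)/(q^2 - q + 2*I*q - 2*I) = (q^2 + q*(-6 + 7*I) - 42*I)/(q + 2*I)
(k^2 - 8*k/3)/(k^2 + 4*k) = (k - 8/3)/(k + 4)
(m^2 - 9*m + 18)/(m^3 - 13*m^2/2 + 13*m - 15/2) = 2*(m - 6)/(2*m^2 - 7*m + 5)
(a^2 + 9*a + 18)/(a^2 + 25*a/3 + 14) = 3*(a + 3)/(3*a + 7)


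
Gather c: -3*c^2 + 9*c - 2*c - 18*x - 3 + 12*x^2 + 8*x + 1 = -3*c^2 + 7*c + 12*x^2 - 10*x - 2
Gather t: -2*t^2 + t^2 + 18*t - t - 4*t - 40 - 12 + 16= -t^2 + 13*t - 36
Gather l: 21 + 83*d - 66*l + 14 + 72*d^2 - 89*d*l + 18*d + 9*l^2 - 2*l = 72*d^2 + 101*d + 9*l^2 + l*(-89*d - 68) + 35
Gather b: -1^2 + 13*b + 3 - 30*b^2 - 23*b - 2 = -30*b^2 - 10*b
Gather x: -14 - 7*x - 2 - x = -8*x - 16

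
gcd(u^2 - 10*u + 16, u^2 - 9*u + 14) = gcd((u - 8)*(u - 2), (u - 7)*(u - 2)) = u - 2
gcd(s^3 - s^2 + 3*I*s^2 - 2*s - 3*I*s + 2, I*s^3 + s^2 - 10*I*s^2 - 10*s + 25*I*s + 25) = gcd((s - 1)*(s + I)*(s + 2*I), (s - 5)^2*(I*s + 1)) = 1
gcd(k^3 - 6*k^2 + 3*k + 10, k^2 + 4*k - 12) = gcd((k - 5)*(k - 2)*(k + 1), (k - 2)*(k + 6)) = k - 2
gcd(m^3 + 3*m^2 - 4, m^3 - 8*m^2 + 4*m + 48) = m + 2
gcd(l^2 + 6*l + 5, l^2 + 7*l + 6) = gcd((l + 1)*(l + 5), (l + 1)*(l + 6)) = l + 1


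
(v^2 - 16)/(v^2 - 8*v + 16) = (v + 4)/(v - 4)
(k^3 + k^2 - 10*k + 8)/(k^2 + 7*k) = (k^3 + k^2 - 10*k + 8)/(k*(k + 7))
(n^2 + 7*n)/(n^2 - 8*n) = (n + 7)/(n - 8)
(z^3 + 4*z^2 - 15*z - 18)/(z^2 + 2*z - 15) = (z^2 + 7*z + 6)/(z + 5)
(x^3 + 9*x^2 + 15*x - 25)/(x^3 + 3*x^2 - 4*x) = (x^2 + 10*x + 25)/(x*(x + 4))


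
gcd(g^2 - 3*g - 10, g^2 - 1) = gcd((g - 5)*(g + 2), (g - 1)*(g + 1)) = 1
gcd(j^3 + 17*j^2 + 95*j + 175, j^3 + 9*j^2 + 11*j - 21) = j + 7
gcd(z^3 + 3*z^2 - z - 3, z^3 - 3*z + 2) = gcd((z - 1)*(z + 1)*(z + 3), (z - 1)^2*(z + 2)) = z - 1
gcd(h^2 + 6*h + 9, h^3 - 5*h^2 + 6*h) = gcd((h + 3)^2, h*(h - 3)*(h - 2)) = 1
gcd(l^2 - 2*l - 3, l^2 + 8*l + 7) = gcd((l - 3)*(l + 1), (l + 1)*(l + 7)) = l + 1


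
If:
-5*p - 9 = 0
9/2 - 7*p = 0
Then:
No Solution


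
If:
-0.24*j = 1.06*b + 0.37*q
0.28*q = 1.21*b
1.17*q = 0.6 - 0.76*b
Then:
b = 0.10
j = -1.14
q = 0.45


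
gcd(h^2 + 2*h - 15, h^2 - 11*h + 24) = h - 3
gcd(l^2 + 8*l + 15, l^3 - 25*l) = l + 5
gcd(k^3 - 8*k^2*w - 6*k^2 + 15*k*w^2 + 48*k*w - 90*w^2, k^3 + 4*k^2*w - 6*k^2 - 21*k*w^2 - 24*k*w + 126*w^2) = -k^2 + 3*k*w + 6*k - 18*w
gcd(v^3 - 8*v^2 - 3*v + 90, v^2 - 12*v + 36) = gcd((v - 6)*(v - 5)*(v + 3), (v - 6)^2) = v - 6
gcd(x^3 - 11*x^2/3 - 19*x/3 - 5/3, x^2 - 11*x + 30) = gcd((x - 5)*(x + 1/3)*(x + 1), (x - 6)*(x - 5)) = x - 5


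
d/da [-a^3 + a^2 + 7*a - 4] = -3*a^2 + 2*a + 7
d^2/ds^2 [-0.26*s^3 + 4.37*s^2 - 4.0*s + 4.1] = 8.74 - 1.56*s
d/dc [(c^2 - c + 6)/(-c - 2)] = (-c^2 - 4*c + 8)/(c^2 + 4*c + 4)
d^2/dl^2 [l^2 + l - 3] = 2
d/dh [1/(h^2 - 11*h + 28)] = (11 - 2*h)/(h^2 - 11*h + 28)^2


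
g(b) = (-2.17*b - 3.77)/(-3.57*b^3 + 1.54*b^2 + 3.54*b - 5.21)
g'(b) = (-2.17*b - 3.77)*(10.71*b^2 - 3.08*b - 3.54)/(-3.57*b^3 + 1.54*b^2 + 3.54*b - 5.21)^2 - 2.17/(-3.57*b^3 + 1.54*b^2 + 3.54*b - 5.21) = (-15.4938*b^3 - 37.0349*b^2 + 11.6116*b + 24.6515)/(12.7449*b^6 - 10.9956*b^5 - 22.904*b^4 + 48.1026*b^3 - 3.5152*b^2 - 36.8868*b + 27.1441)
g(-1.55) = -0.06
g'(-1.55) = -0.62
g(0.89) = 1.70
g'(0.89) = -0.47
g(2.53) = 0.21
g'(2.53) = -0.22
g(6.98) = 0.02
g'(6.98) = -0.01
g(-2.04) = 0.03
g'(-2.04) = -0.04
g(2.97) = 0.14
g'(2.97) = -0.12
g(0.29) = 1.06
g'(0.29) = 1.43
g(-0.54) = 0.43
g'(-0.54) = 0.27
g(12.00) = 0.01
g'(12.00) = -0.00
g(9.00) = 0.01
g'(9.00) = -0.00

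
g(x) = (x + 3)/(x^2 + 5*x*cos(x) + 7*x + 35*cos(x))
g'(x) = (x + 3)*(5*x*sin(x) - 2*x + 35*sin(x) - 5*cos(x) - 7)/(x^2 + 5*x*cos(x) + 7*x + 35*cos(x))^2 + 1/(x^2 + 5*x*cos(x) + 7*x + 35*cos(x)) = (5*x^2*sin(x) - x^2 + 50*x*sin(x) - 6*x + 105*sin(x) + 20*cos(x) - 21)/((x + 7)^2*(x + 5*cos(x))^2)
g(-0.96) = 0.18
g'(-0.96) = -0.42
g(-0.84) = 0.14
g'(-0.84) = -0.22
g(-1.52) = -0.21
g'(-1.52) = -1.11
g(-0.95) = 0.17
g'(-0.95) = -0.39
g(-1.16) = 0.38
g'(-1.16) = -2.37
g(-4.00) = 0.05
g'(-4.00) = -0.08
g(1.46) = 0.26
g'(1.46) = 0.54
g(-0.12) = 0.09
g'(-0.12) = -0.01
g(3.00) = -0.31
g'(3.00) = -0.07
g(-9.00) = -0.22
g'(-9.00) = -0.12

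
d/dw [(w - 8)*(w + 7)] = 2*w - 1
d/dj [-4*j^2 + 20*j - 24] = 20 - 8*j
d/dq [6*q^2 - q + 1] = 12*q - 1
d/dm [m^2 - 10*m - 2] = 2*m - 10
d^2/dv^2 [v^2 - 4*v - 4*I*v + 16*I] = 2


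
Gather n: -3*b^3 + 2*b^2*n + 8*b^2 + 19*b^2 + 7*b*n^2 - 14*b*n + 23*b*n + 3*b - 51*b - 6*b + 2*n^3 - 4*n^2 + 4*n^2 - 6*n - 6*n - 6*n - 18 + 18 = -3*b^3 + 27*b^2 + 7*b*n^2 - 54*b + 2*n^3 + n*(2*b^2 + 9*b - 18)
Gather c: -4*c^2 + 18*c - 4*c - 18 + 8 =-4*c^2 + 14*c - 10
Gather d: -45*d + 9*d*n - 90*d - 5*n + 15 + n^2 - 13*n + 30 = d*(9*n - 135) + n^2 - 18*n + 45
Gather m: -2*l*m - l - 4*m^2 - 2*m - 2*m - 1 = -l - 4*m^2 + m*(-2*l - 4) - 1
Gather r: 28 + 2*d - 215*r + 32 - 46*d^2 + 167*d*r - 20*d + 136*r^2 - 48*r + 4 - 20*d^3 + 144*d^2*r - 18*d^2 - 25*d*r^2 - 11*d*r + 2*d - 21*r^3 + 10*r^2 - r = -20*d^3 - 64*d^2 - 16*d - 21*r^3 + r^2*(146 - 25*d) + r*(144*d^2 + 156*d - 264) + 64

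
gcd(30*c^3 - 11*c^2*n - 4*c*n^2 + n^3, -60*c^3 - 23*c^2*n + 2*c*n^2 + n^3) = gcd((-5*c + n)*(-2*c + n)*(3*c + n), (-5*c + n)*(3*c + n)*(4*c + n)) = 15*c^2 + 2*c*n - n^2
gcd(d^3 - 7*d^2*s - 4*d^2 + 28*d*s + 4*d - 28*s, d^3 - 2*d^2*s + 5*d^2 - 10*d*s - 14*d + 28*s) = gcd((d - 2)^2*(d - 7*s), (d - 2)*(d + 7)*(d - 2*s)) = d - 2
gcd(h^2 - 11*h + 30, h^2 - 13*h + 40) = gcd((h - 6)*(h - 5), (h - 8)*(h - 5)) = h - 5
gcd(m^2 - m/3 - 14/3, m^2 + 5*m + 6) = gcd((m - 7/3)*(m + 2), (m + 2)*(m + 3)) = m + 2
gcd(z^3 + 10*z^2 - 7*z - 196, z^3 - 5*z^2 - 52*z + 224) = z^2 + 3*z - 28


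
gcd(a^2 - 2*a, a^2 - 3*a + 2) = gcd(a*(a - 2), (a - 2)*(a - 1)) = a - 2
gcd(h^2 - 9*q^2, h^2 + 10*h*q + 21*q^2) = h + 3*q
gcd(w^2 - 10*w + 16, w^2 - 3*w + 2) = w - 2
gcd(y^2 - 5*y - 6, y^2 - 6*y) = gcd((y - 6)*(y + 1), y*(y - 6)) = y - 6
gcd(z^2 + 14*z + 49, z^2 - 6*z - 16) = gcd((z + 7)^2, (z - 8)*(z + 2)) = 1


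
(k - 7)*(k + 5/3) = k^2 - 16*k/3 - 35/3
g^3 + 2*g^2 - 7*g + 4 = (g - 1)^2*(g + 4)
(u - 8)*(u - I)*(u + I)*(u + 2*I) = u^4 - 8*u^3 + 2*I*u^3 + u^2 - 16*I*u^2 - 8*u + 2*I*u - 16*I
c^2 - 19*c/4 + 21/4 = (c - 3)*(c - 7/4)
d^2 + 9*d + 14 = (d + 2)*(d + 7)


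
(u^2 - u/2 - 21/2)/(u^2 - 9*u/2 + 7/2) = (u + 3)/(u - 1)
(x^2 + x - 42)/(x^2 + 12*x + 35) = (x - 6)/(x + 5)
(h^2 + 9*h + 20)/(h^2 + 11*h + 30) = (h + 4)/(h + 6)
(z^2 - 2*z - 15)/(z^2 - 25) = (z + 3)/(z + 5)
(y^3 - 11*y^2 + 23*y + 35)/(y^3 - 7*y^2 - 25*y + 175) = (y + 1)/(y + 5)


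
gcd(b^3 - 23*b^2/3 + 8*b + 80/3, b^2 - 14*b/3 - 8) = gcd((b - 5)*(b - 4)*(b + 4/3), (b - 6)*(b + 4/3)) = b + 4/3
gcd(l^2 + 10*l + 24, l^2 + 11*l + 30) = l + 6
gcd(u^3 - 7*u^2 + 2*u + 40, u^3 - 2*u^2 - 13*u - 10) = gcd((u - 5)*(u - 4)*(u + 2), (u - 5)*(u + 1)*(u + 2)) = u^2 - 3*u - 10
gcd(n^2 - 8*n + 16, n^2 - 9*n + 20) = n - 4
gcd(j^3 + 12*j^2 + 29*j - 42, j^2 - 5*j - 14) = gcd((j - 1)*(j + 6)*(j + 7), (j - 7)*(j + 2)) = 1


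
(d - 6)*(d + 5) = d^2 - d - 30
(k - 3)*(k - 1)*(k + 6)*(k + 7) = k^4 + 9*k^3 - 7*k^2 - 129*k + 126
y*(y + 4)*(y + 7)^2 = y^4 + 18*y^3 + 105*y^2 + 196*y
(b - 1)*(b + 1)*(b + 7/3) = b^3 + 7*b^2/3 - b - 7/3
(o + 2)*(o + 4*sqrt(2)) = o^2 + 2*o + 4*sqrt(2)*o + 8*sqrt(2)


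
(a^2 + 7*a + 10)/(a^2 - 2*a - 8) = (a + 5)/(a - 4)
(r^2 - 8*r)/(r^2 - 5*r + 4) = r*(r - 8)/(r^2 - 5*r + 4)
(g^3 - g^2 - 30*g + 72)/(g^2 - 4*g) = g + 3 - 18/g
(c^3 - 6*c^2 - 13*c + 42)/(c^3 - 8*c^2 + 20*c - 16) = (c^2 - 4*c - 21)/(c^2 - 6*c + 8)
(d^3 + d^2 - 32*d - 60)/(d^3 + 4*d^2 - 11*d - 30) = (d - 6)/(d - 3)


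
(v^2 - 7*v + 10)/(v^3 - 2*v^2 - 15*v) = (v - 2)/(v*(v + 3))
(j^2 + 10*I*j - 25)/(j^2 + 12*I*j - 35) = (j + 5*I)/(j + 7*I)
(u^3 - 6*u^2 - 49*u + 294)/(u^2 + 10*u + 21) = (u^2 - 13*u + 42)/(u + 3)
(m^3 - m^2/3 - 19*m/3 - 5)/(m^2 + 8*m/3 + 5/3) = m - 3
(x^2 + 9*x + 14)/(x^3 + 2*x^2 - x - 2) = (x + 7)/(x^2 - 1)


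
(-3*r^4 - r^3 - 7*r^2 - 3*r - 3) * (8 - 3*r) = 9*r^5 - 21*r^4 + 13*r^3 - 47*r^2 - 15*r - 24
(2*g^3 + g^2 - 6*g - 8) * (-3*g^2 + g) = -6*g^5 - g^4 + 19*g^3 + 18*g^2 - 8*g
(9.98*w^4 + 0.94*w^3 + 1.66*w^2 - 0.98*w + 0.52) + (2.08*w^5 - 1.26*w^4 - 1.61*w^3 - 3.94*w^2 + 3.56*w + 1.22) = 2.08*w^5 + 8.72*w^4 - 0.67*w^3 - 2.28*w^2 + 2.58*w + 1.74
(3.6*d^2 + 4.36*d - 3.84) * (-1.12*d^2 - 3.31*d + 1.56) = -4.032*d^4 - 16.7992*d^3 - 4.5148*d^2 + 19.512*d - 5.9904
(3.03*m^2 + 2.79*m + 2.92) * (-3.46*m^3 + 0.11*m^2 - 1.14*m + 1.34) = -10.4838*m^5 - 9.3201*m^4 - 13.2505*m^3 + 1.2008*m^2 + 0.409800000000001*m + 3.9128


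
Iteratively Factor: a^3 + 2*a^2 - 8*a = (a - 2)*(a^2 + 4*a) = (a - 2)*(a + 4)*(a)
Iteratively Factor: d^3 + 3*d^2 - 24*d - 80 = (d + 4)*(d^2 - d - 20) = (d - 5)*(d + 4)*(d + 4)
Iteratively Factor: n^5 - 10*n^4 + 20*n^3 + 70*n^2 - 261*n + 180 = (n + 3)*(n^4 - 13*n^3 + 59*n^2 - 107*n + 60) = (n - 1)*(n + 3)*(n^3 - 12*n^2 + 47*n - 60) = (n - 4)*(n - 1)*(n + 3)*(n^2 - 8*n + 15) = (n - 4)*(n - 3)*(n - 1)*(n + 3)*(n - 5)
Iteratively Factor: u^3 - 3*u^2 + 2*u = (u - 2)*(u^2 - u) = (u - 2)*(u - 1)*(u)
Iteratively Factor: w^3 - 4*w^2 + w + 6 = (w - 3)*(w^2 - w - 2) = (w - 3)*(w - 2)*(w + 1)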